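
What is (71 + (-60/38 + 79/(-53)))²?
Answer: 4679380836/1014049 ≈ 4614.5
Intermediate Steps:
(71 + (-60/38 + 79/(-53)))² = (71 + (-60*1/38 + 79*(-1/53)))² = (71 + (-30/19 - 79/53))² = (71 - 3091/1007)² = (68406/1007)² = 4679380836/1014049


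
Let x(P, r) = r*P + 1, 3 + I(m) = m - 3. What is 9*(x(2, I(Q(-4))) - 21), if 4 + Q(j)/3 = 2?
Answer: -396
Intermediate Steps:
Q(j) = -6 (Q(j) = -12 + 3*2 = -12 + 6 = -6)
I(m) = -6 + m (I(m) = -3 + (m - 3) = -3 + (-3 + m) = -6 + m)
x(P, r) = 1 + P*r (x(P, r) = P*r + 1 = 1 + P*r)
9*(x(2, I(Q(-4))) - 21) = 9*((1 + 2*(-6 - 6)) - 21) = 9*((1 + 2*(-12)) - 21) = 9*((1 - 24) - 21) = 9*(-23 - 21) = 9*(-44) = -396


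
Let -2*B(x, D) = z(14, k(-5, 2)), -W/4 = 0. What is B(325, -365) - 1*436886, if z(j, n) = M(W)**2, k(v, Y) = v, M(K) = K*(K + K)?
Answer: -436886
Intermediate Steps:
W = 0 (W = -4*0 = 0)
M(K) = 2*K**2 (M(K) = K*(2*K) = 2*K**2)
z(j, n) = 0 (z(j, n) = (2*0**2)**2 = (2*0)**2 = 0**2 = 0)
B(x, D) = 0 (B(x, D) = -1/2*0 = 0)
B(325, -365) - 1*436886 = 0 - 1*436886 = 0 - 436886 = -436886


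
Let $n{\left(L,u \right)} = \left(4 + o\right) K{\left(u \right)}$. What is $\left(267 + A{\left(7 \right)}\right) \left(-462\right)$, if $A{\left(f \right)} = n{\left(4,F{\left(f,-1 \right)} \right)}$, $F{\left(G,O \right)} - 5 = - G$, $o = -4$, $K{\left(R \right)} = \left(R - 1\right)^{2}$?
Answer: $-123354$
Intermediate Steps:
$K{\left(R \right)} = \left(-1 + R\right)^{2}$
$F{\left(G,O \right)} = 5 - G$
$n{\left(L,u \right)} = 0$ ($n{\left(L,u \right)} = \left(4 - 4\right) \left(-1 + u\right)^{2} = 0 \left(-1 + u\right)^{2} = 0$)
$A{\left(f \right)} = 0$
$\left(267 + A{\left(7 \right)}\right) \left(-462\right) = \left(267 + 0\right) \left(-462\right) = 267 \left(-462\right) = -123354$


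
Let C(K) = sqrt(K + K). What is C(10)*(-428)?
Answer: -856*sqrt(5) ≈ -1914.1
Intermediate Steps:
C(K) = sqrt(2)*sqrt(K) (C(K) = sqrt(2*K) = sqrt(2)*sqrt(K))
C(10)*(-428) = (sqrt(2)*sqrt(10))*(-428) = (2*sqrt(5))*(-428) = -856*sqrt(5)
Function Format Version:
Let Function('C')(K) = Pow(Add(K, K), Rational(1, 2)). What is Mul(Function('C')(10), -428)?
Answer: Mul(-856, Pow(5, Rational(1, 2))) ≈ -1914.1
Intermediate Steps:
Function('C')(K) = Mul(Pow(2, Rational(1, 2)), Pow(K, Rational(1, 2))) (Function('C')(K) = Pow(Mul(2, K), Rational(1, 2)) = Mul(Pow(2, Rational(1, 2)), Pow(K, Rational(1, 2))))
Mul(Function('C')(10), -428) = Mul(Mul(Pow(2, Rational(1, 2)), Pow(10, Rational(1, 2))), -428) = Mul(Mul(2, Pow(5, Rational(1, 2))), -428) = Mul(-856, Pow(5, Rational(1, 2)))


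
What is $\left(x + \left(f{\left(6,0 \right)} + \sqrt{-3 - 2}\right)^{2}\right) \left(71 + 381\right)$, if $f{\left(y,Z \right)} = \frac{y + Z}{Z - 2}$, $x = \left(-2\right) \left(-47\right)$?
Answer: $44296 - 2712 i \sqrt{5} \approx 44296.0 - 6064.2 i$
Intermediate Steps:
$x = 94$
$f{\left(y,Z \right)} = \frac{Z + y}{-2 + Z}$
$\left(x + \left(f{\left(6,0 \right)} + \sqrt{-3 - 2}\right)^{2}\right) \left(71 + 381\right) = \left(94 + \left(\frac{0 + 6}{-2 + 0} + \sqrt{-3 - 2}\right)^{2}\right) \left(71 + 381\right) = \left(94 + \left(\frac{1}{-2} \cdot 6 + \sqrt{-5}\right)^{2}\right) 452 = \left(94 + \left(\left(- \frac{1}{2}\right) 6 + i \sqrt{5}\right)^{2}\right) 452 = \left(94 + \left(-3 + i \sqrt{5}\right)^{2}\right) 452 = 42488 + 452 \left(-3 + i \sqrt{5}\right)^{2}$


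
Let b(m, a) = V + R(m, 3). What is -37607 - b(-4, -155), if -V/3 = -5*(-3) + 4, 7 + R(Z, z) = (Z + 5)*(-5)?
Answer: -37538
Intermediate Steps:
R(Z, z) = -32 - 5*Z (R(Z, z) = -7 + (Z + 5)*(-5) = -7 + (5 + Z)*(-5) = -7 + (-25 - 5*Z) = -32 - 5*Z)
V = -57 (V = -3*(-5*(-3) + 4) = -3*(15 + 4) = -3*19 = -57)
b(m, a) = -89 - 5*m (b(m, a) = -57 + (-32 - 5*m) = -89 - 5*m)
-37607 - b(-4, -155) = -37607 - (-89 - 5*(-4)) = -37607 - (-89 + 20) = -37607 - 1*(-69) = -37607 + 69 = -37538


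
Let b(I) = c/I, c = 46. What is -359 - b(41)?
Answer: -14765/41 ≈ -360.12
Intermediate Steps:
b(I) = 46/I
-359 - b(41) = -359 - 46/41 = -14765/41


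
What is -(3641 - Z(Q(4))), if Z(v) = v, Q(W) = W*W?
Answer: -3625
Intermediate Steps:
Q(W) = W²
-(3641 - Z(Q(4))) = -(3641 - 1*4²) = -(3641 - 1*16) = -(3641 - 16) = -1*3625 = -3625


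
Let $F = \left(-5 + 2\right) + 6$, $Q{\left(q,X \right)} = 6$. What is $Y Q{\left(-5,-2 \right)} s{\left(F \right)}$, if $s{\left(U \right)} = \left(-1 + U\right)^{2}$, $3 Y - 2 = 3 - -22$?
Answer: $216$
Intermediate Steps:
$F = 3$ ($F = -3 + 6 = 3$)
$Y = 9$ ($Y = \frac{2}{3} + \frac{3 - -22}{3} = \frac{2}{3} + \frac{3 + 22}{3} = \frac{2}{3} + \frac{1}{3} \cdot 25 = \frac{2}{3} + \frac{25}{3} = 9$)
$Y Q{\left(-5,-2 \right)} s{\left(F \right)} = 9 \cdot 6 \left(-1 + 3\right)^{2} = 54 \cdot 2^{2} = 54 \cdot 4 = 216$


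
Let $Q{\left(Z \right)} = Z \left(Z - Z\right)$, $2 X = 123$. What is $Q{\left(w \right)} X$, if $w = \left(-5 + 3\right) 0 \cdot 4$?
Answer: $0$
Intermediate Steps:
$w = 0$ ($w = \left(-2\right) 0 = 0$)
$X = \frac{123}{2}$ ($X = \frac{1}{2} \cdot 123 = \frac{123}{2} \approx 61.5$)
$Q{\left(Z \right)} = 0$ ($Q{\left(Z \right)} = Z 0 = 0$)
$Q{\left(w \right)} X = 0 \cdot \frac{123}{2} = 0$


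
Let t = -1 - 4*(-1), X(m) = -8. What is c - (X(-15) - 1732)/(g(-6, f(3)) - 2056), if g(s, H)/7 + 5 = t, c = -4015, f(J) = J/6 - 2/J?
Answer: -277093/69 ≈ -4015.8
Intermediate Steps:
f(J) = -2/J + J/6 (f(J) = J*(⅙) - 2/J = J/6 - 2/J = -2/J + J/6)
t = 3 (t = -1 + 4 = 3)
g(s, H) = -14 (g(s, H) = -35 + 7*3 = -35 + 21 = -14)
c - (X(-15) - 1732)/(g(-6, f(3)) - 2056) = -4015 - (-8 - 1732)/(-14 - 2056) = -4015 - (-1740)/(-2070) = -4015 - (-1740)*(-1)/2070 = -4015 - 1*58/69 = -4015 - 58/69 = -277093/69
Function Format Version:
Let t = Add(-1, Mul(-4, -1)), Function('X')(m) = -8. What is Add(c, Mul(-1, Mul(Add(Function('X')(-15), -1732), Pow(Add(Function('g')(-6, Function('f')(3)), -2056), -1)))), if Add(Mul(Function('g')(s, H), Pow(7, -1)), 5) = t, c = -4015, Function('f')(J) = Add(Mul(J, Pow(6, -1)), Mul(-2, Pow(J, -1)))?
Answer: Rational(-277093, 69) ≈ -4015.8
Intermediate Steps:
Function('f')(J) = Add(Mul(-2, Pow(J, -1)), Mul(Rational(1, 6), J)) (Function('f')(J) = Add(Mul(J, Rational(1, 6)), Mul(-2, Pow(J, -1))) = Add(Mul(Rational(1, 6), J), Mul(-2, Pow(J, -1))) = Add(Mul(-2, Pow(J, -1)), Mul(Rational(1, 6), J)))
t = 3 (t = Add(-1, 4) = 3)
Function('g')(s, H) = -14 (Function('g')(s, H) = Add(-35, Mul(7, 3)) = Add(-35, 21) = -14)
Add(c, Mul(-1, Mul(Add(Function('X')(-15), -1732), Pow(Add(Function('g')(-6, Function('f')(3)), -2056), -1)))) = Add(-4015, Mul(-1, Mul(Add(-8, -1732), Pow(Add(-14, -2056), -1)))) = Add(-4015, Mul(-1, Mul(-1740, Pow(-2070, -1)))) = Add(-4015, Mul(-1, Mul(-1740, Rational(-1, 2070)))) = Add(-4015, Mul(-1, Rational(58, 69))) = Add(-4015, Rational(-58, 69)) = Rational(-277093, 69)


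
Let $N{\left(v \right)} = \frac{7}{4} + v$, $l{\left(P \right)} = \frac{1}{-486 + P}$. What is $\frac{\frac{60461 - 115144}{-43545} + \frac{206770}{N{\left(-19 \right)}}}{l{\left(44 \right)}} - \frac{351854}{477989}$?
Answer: $\frac{36754462722225172}{6938010335} \approx 5.2976 \cdot 10^{6}$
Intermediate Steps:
$N{\left(v \right)} = \frac{7}{4} + v$ ($N{\left(v \right)} = 7 \cdot \frac{1}{4} + v = \frac{7}{4} + v$)
$\frac{\frac{60461 - 115144}{-43545} + \frac{206770}{N{\left(-19 \right)}}}{l{\left(44 \right)}} - \frac{351854}{477989} = \frac{\frac{60461 - 115144}{-43545} + \frac{206770}{\frac{7}{4} - 19}}{\frac{1}{-486 + 44}} - \frac{351854}{477989} = \frac{\left(60461 - 115144\right) \left(- \frac{1}{43545}\right) + \frac{206770}{- \frac{69}{4}}}{\frac{1}{-442}} - \frac{351854}{477989} = \frac{\left(-54683\right) \left(- \frac{1}{43545}\right) + 206770 \left(- \frac{4}{69}\right)}{- \frac{1}{442}} - \frac{351854}{477989} = \left(\frac{54683}{43545} - \frac{35960}{3}\right) \left(-442\right) - \frac{351854}{477989} = \left(- \frac{173968239}{14515}\right) \left(-442\right) - \frac{351854}{477989} = \frac{76893961638}{14515} - \frac{351854}{477989} = \frac{36754462722225172}{6938010335}$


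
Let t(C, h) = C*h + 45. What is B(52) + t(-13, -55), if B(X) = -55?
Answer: 705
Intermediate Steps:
t(C, h) = 45 + C*h
B(52) + t(-13, -55) = -55 + (45 - 13*(-55)) = -55 + (45 + 715) = -55 + 760 = 705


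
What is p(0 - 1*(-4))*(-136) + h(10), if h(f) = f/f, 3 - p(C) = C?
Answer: 137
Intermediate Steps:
p(C) = 3 - C
h(f) = 1
p(0 - 1*(-4))*(-136) + h(10) = (3 - (0 - 1*(-4)))*(-136) + 1 = (3 - (0 + 4))*(-136) + 1 = (3 - 1*4)*(-136) + 1 = (3 - 4)*(-136) + 1 = -1*(-136) + 1 = 136 + 1 = 137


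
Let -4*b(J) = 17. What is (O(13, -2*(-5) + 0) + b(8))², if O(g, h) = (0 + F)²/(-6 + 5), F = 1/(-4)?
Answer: 4761/256 ≈ 18.598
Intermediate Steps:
F = -¼ (F = 1*(-¼) = -¼ ≈ -0.25000)
b(J) = -17/4 (b(J) = -¼*17 = -17/4)
O(g, h) = -1/16 (O(g, h) = (0 - ¼)²/(-6 + 5) = (-¼)²/(-1) = (1/16)*(-1) = -1/16)
(O(13, -2*(-5) + 0) + b(8))² = (-1/16 - 17/4)² = (-69/16)² = 4761/256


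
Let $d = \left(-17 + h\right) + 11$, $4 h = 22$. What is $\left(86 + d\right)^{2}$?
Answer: $\frac{29241}{4} \approx 7310.3$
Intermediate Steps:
$h = \frac{11}{2}$ ($h = \frac{1}{4} \cdot 22 = \frac{11}{2} \approx 5.5$)
$d = - \frac{1}{2}$ ($d = \left(-17 + \frac{11}{2}\right) + 11 = - \frac{23}{2} + 11 = - \frac{1}{2} \approx -0.5$)
$\left(86 + d\right)^{2} = \left(86 - \frac{1}{2}\right)^{2} = \left(\frac{171}{2}\right)^{2} = \frac{29241}{4}$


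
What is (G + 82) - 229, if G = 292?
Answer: 145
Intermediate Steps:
(G + 82) - 229 = (292 + 82) - 229 = 374 - 229 = 145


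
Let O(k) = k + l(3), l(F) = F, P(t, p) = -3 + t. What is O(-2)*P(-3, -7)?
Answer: -6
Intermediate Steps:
O(k) = 3 + k (O(k) = k + 3 = 3 + k)
O(-2)*P(-3, -7) = (3 - 2)*(-3 - 3) = 1*(-6) = -6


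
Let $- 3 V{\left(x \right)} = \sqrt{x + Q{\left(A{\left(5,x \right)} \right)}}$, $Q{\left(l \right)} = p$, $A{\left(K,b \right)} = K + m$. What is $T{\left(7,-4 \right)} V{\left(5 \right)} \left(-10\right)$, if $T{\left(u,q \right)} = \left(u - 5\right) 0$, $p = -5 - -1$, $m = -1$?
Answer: $0$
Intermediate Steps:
$p = -4$ ($p = -5 + 1 = -4$)
$A{\left(K,b \right)} = -1 + K$ ($A{\left(K,b \right)} = K - 1 = -1 + K$)
$Q{\left(l \right)} = -4$
$V{\left(x \right)} = - \frac{\sqrt{-4 + x}}{3}$ ($V{\left(x \right)} = - \frac{\sqrt{x - 4}}{3} = - \frac{\sqrt{-4 + x}}{3}$)
$T{\left(u,q \right)} = 0$ ($T{\left(u,q \right)} = \left(-5 + u\right) 0 = 0$)
$T{\left(7,-4 \right)} V{\left(5 \right)} \left(-10\right) = 0 \left(- \frac{\sqrt{-4 + 5}}{3}\right) \left(-10\right) = 0 \left(- \frac{\sqrt{1}}{3}\right) \left(-10\right) = 0 \left(\left(- \frac{1}{3}\right) 1\right) \left(-10\right) = 0 \left(- \frac{1}{3}\right) \left(-10\right) = 0 \left(-10\right) = 0$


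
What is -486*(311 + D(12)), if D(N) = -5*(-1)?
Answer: -153576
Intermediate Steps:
D(N) = 5
-486*(311 + D(12)) = -486*(311 + 5) = -486*316 = -153576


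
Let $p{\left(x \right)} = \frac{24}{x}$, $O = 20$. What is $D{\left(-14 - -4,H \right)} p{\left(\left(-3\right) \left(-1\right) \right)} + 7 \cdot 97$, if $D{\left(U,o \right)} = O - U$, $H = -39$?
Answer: $919$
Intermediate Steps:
$D{\left(U,o \right)} = 20 - U$
$D{\left(-14 - -4,H \right)} p{\left(\left(-3\right) \left(-1\right) \right)} + 7 \cdot 97 = \left(20 - \left(-14 - -4\right)\right) \frac{24}{\left(-3\right) \left(-1\right)} + 7 \cdot 97 = \left(20 - \left(-14 + 4\right)\right) \frac{24}{3} + 679 = \left(20 - -10\right) 24 \cdot \frac{1}{3} + 679 = \left(20 + 10\right) 8 + 679 = 30 \cdot 8 + 679 = 240 + 679 = 919$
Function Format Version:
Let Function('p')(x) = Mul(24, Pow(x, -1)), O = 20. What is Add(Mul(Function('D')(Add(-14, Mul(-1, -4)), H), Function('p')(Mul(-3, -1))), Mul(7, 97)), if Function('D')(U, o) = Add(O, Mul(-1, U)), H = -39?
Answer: 919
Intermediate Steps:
Function('D')(U, o) = Add(20, Mul(-1, U))
Add(Mul(Function('D')(Add(-14, Mul(-1, -4)), H), Function('p')(Mul(-3, -1))), Mul(7, 97)) = Add(Mul(Add(20, Mul(-1, Add(-14, Mul(-1, -4)))), Mul(24, Pow(Mul(-3, -1), -1))), Mul(7, 97)) = Add(Mul(Add(20, Mul(-1, Add(-14, 4))), Mul(24, Pow(3, -1))), 679) = Add(Mul(Add(20, Mul(-1, -10)), Mul(24, Rational(1, 3))), 679) = Add(Mul(Add(20, 10), 8), 679) = Add(Mul(30, 8), 679) = Add(240, 679) = 919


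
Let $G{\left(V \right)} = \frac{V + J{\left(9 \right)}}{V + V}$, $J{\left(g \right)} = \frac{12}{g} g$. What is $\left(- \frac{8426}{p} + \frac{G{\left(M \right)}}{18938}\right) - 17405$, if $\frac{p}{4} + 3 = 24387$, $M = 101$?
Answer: $- \frac{811776767842661}{46640203392} \approx -17405.0$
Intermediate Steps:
$J{\left(g \right)} = 12$
$p = 97536$ ($p = -12 + 4 \cdot 24387 = -12 + 97548 = 97536$)
$G{\left(V \right)} = \frac{12 + V}{2 V}$ ($G{\left(V \right)} = \frac{V + 12}{V + V} = \frac{12 + V}{2 V}$)
$\left(- \frac{8426}{p} + \frac{G{\left(M \right)}}{18938}\right) - 17405 = \left(- \frac{8426}{97536} + \frac{\frac{1}{2} \cdot \frac{1}{101} \left(12 + 101\right)}{18938}\right) - 17405 = \left(\left(-8426\right) \frac{1}{97536} + \frac{1}{2} \cdot \frac{1}{101} \cdot 113 \cdot \frac{1}{18938}\right) - 17405 = \left(- \frac{4213}{48768} + \frac{113}{202} \cdot \frac{1}{18938}\right) - 17405 = \left(- \frac{4213}{48768} + \frac{113}{3825476}\right) - 17405 = - \frac{4027804901}{46640203392} - 17405 = - \frac{811776767842661}{46640203392}$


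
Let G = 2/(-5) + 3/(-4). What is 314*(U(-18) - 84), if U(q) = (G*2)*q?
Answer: -66882/5 ≈ -13376.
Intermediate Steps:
G = -23/20 (G = 2*(-⅕) + 3*(-¼) = -⅖ - ¾ = -23/20 ≈ -1.1500)
U(q) = -23*q/10 (U(q) = (-23/20*2)*q = -23*q/10)
314*(U(-18) - 84) = 314*(-23/10*(-18) - 84) = 314*(207/5 - 84) = 314*(-213/5) = -66882/5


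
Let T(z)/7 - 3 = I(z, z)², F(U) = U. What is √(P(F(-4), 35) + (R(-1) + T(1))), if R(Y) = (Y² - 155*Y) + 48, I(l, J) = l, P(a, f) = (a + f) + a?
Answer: √259 ≈ 16.093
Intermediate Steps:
P(a, f) = f + 2*a
R(Y) = 48 + Y² - 155*Y
T(z) = 21 + 7*z²
√(P(F(-4), 35) + (R(-1) + T(1))) = √((35 + 2*(-4)) + ((48 + (-1)² - 155*(-1)) + (21 + 7*1²))) = √((35 - 8) + ((48 + 1 + 155) + (21 + 7*1))) = √(27 + (204 + (21 + 7))) = √(27 + (204 + 28)) = √(27 + 232) = √259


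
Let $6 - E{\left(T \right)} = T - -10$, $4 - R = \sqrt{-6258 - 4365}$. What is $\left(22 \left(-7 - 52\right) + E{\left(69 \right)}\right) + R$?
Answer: $-1367 - i \sqrt{10623} \approx -1367.0 - 103.07 i$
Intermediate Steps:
$R = 4 - i \sqrt{10623}$ ($R = 4 - \sqrt{-6258 - 4365} = 4 - \sqrt{-10623} = 4 - i \sqrt{10623} \approx 4.0 - 103.07 i$)
$E{\left(T \right)} = -4 - T$ ($E{\left(T \right)} = 6 - \left(T - -10\right) = 6 - \left(T + 10\right) = 6 - \left(10 + T\right) = -4 - T$)
$\left(22 \left(-7 - 52\right) + E{\left(69 \right)}\right) + R = \left(22 \left(-7 - 52\right) - 73\right) + \left(4 - i \sqrt{10623}\right) = \left(22 \left(-59\right) - 73\right) + \left(4 - i \sqrt{10623}\right) = \left(-1298 - 73\right) + \left(4 - i \sqrt{10623}\right) = -1371 + \left(4 - i \sqrt{10623}\right) = -1367 - i \sqrt{10623}$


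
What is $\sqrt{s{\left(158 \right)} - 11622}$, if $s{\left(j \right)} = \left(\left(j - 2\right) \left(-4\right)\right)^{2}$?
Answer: $\sqrt{377754} \approx 614.62$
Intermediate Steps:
$s{\left(j \right)} = \left(8 - 4 j\right)^{2}$ ($s{\left(j \right)} = \left(\left(-2 + j\right) \left(-4\right)\right)^{2} = \left(8 - 4 j\right)^{2}$)
$\sqrt{s{\left(158 \right)} - 11622} = \sqrt{16 \left(-2 + 158\right)^{2} - 11622} = \sqrt{16 \cdot 156^{2} - 11622} = \sqrt{16 \cdot 24336 - 11622} = \sqrt{389376 - 11622} = \sqrt{377754}$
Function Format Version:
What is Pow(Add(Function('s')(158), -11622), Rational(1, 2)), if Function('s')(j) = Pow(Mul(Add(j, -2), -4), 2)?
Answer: Pow(377754, Rational(1, 2)) ≈ 614.62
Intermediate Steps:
Function('s')(j) = Pow(Add(8, Mul(-4, j)), 2) (Function('s')(j) = Pow(Mul(Add(-2, j), -4), 2) = Pow(Add(8, Mul(-4, j)), 2))
Pow(Add(Function('s')(158), -11622), Rational(1, 2)) = Pow(Add(Mul(16, Pow(Add(-2, 158), 2)), -11622), Rational(1, 2)) = Pow(Add(Mul(16, Pow(156, 2)), -11622), Rational(1, 2)) = Pow(Add(Mul(16, 24336), -11622), Rational(1, 2)) = Pow(Add(389376, -11622), Rational(1, 2)) = Pow(377754, Rational(1, 2))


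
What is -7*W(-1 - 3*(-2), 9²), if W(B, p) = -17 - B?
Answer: 154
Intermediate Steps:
-7*W(-1 - 3*(-2), 9²) = -7*(-17 - (-1 - 3*(-2))) = -7*(-17 - (-1 + 6)) = -7*(-17 - 1*5) = -7*(-17 - 5) = -7*(-22) = 154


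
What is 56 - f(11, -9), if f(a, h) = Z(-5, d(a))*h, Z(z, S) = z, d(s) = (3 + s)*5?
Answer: 11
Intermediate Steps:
d(s) = 15 + 5*s
f(a, h) = -5*h
56 - f(11, -9) = 56 - (-5)*(-9) = 56 - 1*45 = 56 - 45 = 11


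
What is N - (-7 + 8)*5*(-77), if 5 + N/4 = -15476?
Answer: -61539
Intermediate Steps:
N = -61924 (N = -20 + 4*(-15476) = -20 - 61904 = -61924)
N - (-7 + 8)*5*(-77) = -61924 - (-7 + 8)*5*(-77) = -61924 - 1*5*(-77) = -61924 - 5*(-77) = -61924 - 1*(-385) = -61924 + 385 = -61539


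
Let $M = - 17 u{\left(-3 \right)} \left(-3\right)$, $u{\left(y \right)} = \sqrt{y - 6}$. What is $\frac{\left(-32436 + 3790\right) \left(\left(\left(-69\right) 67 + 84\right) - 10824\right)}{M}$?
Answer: $- \frac{48898722 i}{17} \approx - 2.8764 \cdot 10^{6} i$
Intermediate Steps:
$u{\left(y \right)} = \sqrt{-6 + y}$
$M = 153 i$ ($M = - 17 \sqrt{-6 - 3} \left(-3\right) = - 17 \sqrt{-9} \left(-3\right) = - 17 \cdot 3 i \left(-3\right) = - 51 i \left(-3\right) = 153 i \approx 153.0 i$)
$\frac{\left(-32436 + 3790\right) \left(\left(\left(-69\right) 67 + 84\right) - 10824\right)}{M} = \frac{\left(-32436 + 3790\right) \left(\left(\left(-69\right) 67 + 84\right) - 10824\right)}{153 i} = - 28646 \left(\left(-4623 + 84\right) - 10824\right) \left(- \frac{i}{153}\right) = - 28646 \left(-4539 - 10824\right) \left(- \frac{i}{153}\right) = \left(-28646\right) \left(-15363\right) \left(- \frac{i}{153}\right) = 440088498 \left(- \frac{i}{153}\right) = - \frac{48898722 i}{17}$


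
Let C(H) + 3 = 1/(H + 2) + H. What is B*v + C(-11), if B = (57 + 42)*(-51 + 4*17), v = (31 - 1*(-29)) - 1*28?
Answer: 484577/9 ≈ 53842.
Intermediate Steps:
v = 32 (v = (31 + 29) - 28 = 60 - 28 = 32)
C(H) = -3 + H + 1/(2 + H) (C(H) = -3 + (1/(H + 2) + H) = -3 + (1/(2 + H) + H) = -3 + (H + 1/(2 + H)) = -3 + H + 1/(2 + H))
B = 1683 (B = 99*(-51 + 68) = 99*17 = 1683)
B*v + C(-11) = 1683*32 + (-5 + (-11)² - 1*(-11))/(2 - 11) = 53856 + (-5 + 121 + 11)/(-9) = 53856 - ⅑*127 = 53856 - 127/9 = 484577/9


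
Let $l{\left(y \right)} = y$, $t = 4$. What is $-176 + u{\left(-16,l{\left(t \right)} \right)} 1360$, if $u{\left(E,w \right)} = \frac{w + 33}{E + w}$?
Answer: $- \frac{13108}{3} \approx -4369.3$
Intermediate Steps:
$u{\left(E,w \right)} = \frac{33 + w}{E + w}$
$-176 + u{\left(-16,l{\left(t \right)} \right)} 1360 = -176 + \frac{33 + 4}{-16 + 4} \cdot 1360 = -176 + \frac{1}{-12} \cdot 37 \cdot 1360 = -176 + \left(- \frac{1}{12}\right) 37 \cdot 1360 = -176 - \frac{12580}{3} = - \frac{13108}{3}$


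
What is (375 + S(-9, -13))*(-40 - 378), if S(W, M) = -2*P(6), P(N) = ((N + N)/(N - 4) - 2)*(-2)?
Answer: -163438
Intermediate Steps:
P(N) = 4 - 4*N/(-4 + N) (P(N) = ((2*N)/(-4 + N) - 2)*(-2) = (2*N/(-4 + N) - 2)*(-2) = (-2 + 2*N/(-4 + N))*(-2) = 4 - 4*N/(-4 + N))
S(W, M) = 16 (S(W, M) = -(-32)/(-4 + 6) = -(-32)/2 = -2*(-8) = 16)
(375 + S(-9, -13))*(-40 - 378) = (375 + 16)*(-40 - 378) = 391*(-418) = -163438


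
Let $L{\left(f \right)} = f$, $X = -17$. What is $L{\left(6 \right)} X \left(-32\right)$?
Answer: $3264$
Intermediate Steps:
$L{\left(6 \right)} X \left(-32\right) = 6 \left(-17\right) \left(-32\right) = \left(-102\right) \left(-32\right) = 3264$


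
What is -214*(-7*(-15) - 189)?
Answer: 17976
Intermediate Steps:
-214*(-7*(-15) - 189) = -214*(105 - 189) = -214*(-84) = 17976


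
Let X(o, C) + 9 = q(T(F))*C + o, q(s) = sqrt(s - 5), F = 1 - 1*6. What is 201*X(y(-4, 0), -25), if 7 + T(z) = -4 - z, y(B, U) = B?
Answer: -2613 - 5025*I*sqrt(11) ≈ -2613.0 - 16666.0*I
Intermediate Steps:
F = -5 (F = 1 - 6 = -5)
T(z) = -11 - z (T(z) = -7 + (-4 - z) = -11 - z)
q(s) = sqrt(-5 + s)
X(o, C) = -9 + o + I*C*sqrt(11) (X(o, C) = -9 + (sqrt(-5 + (-11 - 1*(-5)))*C + o) = -9 + (sqrt(-5 + (-11 + 5))*C + o) = -9 + (sqrt(-5 - 6)*C + o) = -9 + (sqrt(-11)*C + o) = -9 + ((I*sqrt(11))*C + o) = -9 + (I*C*sqrt(11) + o) = -9 + (o + I*C*sqrt(11)) = -9 + o + I*C*sqrt(11))
201*X(y(-4, 0), -25) = 201*(-9 - 4 + I*(-25)*sqrt(11)) = 201*(-9 - 4 - 25*I*sqrt(11)) = 201*(-13 - 25*I*sqrt(11)) = -2613 - 5025*I*sqrt(11)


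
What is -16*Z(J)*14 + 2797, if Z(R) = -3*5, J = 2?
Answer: 6157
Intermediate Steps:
Z(R) = -15
-16*Z(J)*14 + 2797 = -16*(-15)*14 + 2797 = 240*14 + 2797 = 3360 + 2797 = 6157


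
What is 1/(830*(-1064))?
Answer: -1/883120 ≈ -1.1323e-6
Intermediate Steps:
1/(830*(-1064)) = 1/(-883120) = -1/883120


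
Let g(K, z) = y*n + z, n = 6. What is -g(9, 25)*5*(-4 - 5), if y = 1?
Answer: 1395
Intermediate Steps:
g(K, z) = 6 + z (g(K, z) = 1*6 + z = 6 + z)
-g(9, 25)*5*(-4 - 5) = -(6 + 25)*5*(-4 - 5) = -31*5*(-9) = -31*(-45) = -1*(-1395) = 1395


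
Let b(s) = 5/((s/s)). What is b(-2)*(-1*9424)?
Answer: -47120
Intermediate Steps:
b(s) = 5 (b(s) = 5/1 = 5*1 = 5)
b(-2)*(-1*9424) = 5*(-1*9424) = 5*(-9424) = -47120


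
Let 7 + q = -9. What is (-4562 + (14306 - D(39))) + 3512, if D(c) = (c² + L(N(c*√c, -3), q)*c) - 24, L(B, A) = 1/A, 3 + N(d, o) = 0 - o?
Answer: 188183/16 ≈ 11761.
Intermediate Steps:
q = -16 (q = -7 - 9 = -16)
N(d, o) = -3 - o (N(d, o) = -3 + (0 - o) = -3 - o)
L(B, A) = 1/A
D(c) = -24 + c² - c/16 (D(c) = (c² + c/(-16)) - 24 = (c² - c/16) - 24 = -24 + c² - c/16)
(-4562 + (14306 - D(39))) + 3512 = (-4562 + (14306 - (-24 + 39² - 1/16*39))) + 3512 = (-4562 + (14306 - (-24 + 1521 - 39/16))) + 3512 = (-4562 + (14306 - 1*23913/16)) + 3512 = (-4562 + (14306 - 23913/16)) + 3512 = (-4562 + 204983/16) + 3512 = 131991/16 + 3512 = 188183/16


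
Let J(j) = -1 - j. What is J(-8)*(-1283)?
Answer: -8981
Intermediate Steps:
J(-8)*(-1283) = (-1 - 1*(-8))*(-1283) = (-1 + 8)*(-1283) = 7*(-1283) = -8981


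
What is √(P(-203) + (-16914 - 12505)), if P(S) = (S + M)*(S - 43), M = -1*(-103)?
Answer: I*√4819 ≈ 69.419*I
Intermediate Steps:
M = 103
P(S) = (-43 + S)*(103 + S) (P(S) = (S + 103)*(S - 43) = (103 + S)*(-43 + S) = (-43 + S)*(103 + S))
√(P(-203) + (-16914 - 12505)) = √((-4429 + (-203)² + 60*(-203)) + (-16914 - 12505)) = √((-4429 + 41209 - 12180) - 29419) = √(24600 - 29419) = √(-4819) = I*√4819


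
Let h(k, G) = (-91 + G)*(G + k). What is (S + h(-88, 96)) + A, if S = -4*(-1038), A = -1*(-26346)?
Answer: 30538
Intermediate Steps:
A = 26346
S = 4152
(S + h(-88, 96)) + A = (4152 + (96**2 - 91*96 - 91*(-88) + 96*(-88))) + 26346 = (4152 + (9216 - 8736 + 8008 - 8448)) + 26346 = (4152 + 40) + 26346 = 4192 + 26346 = 30538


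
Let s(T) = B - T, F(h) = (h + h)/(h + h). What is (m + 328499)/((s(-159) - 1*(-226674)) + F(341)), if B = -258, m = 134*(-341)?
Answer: 282805/226576 ≈ 1.2482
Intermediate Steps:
m = -45694
F(h) = 1 (F(h) = (2*h)/((2*h)) = (2*h)*(1/(2*h)) = 1)
s(T) = -258 - T
(m + 328499)/((s(-159) - 1*(-226674)) + F(341)) = (-45694 + 328499)/(((-258 - 1*(-159)) - 1*(-226674)) + 1) = 282805/(((-258 + 159) + 226674) + 1) = 282805/((-99 + 226674) + 1) = 282805/(226575 + 1) = 282805/226576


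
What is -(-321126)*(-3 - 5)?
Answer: -2569008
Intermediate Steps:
-(-321126)*(-3 - 5) = -(-321126)*(-8) = -107042*24 = -2569008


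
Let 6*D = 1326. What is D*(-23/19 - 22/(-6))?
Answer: 30940/57 ≈ 542.81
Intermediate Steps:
D = 221 (D = (⅙)*1326 = 221)
D*(-23/19 - 22/(-6)) = 221*(-23/19 - 22/(-6)) = 221*(-23*1/19 - 22*(-⅙)) = 221*(-23/19 + 11/3) = 221*(140/57) = 30940/57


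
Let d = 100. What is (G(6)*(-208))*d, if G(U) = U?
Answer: -124800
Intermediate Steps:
(G(6)*(-208))*d = (6*(-208))*100 = -1248*100 = -124800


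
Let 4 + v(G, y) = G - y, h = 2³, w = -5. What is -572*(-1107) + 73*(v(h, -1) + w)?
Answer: 633204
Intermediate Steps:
h = 8
v(G, y) = -4 + G - y (v(G, y) = -4 + (G - y) = -4 + G - y)
-572*(-1107) + 73*(v(h, -1) + w) = -572*(-1107) + 73*((-4 + 8 - 1*(-1)) - 5) = 633204 + 73*((-4 + 8 + 1) - 5) = 633204 + 73*(5 - 5) = 633204 + 73*0 = 633204 + 0 = 633204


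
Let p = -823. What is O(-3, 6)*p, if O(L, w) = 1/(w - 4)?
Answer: -823/2 ≈ -411.50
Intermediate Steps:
O(L, w) = 1/(-4 + w)
O(-3, 6)*p = -823/(-4 + 6) = -823/2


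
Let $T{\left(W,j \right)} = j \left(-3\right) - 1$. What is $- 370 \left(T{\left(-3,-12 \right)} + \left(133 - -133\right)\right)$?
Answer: $-111370$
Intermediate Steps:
$T{\left(W,j \right)} = -1 - 3 j$ ($T{\left(W,j \right)} = - 3 j - 1 = -1 - 3 j$)
$- 370 \left(T{\left(-3,-12 \right)} + \left(133 - -133\right)\right) = - 370 \left(\left(-1 - -36\right) + \left(133 - -133\right)\right) = - 370 \left(\left(-1 + 36\right) + \left(133 + 133\right)\right) = - 370 \left(35 + 266\right) = \left(-370\right) 301 = -111370$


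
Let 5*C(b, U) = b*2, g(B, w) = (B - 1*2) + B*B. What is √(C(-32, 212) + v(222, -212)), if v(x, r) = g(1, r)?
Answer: 8*I*√5/5 ≈ 3.5777*I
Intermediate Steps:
g(B, w) = -2 + B + B² (g(B, w) = (B - 2) + B² = (-2 + B) + B² = -2 + B + B²)
v(x, r) = 0 (v(x, r) = -2 + 1 + 1² = -2 + 1 + 1 = 0)
C(b, U) = 2*b/5 (C(b, U) = (b*2)/5 = (2*b)/5 = 2*b/5)
√(C(-32, 212) + v(222, -212)) = √((⅖)*(-32) + 0) = √(-64/5 + 0) = √(-64/5) = 8*I*√5/5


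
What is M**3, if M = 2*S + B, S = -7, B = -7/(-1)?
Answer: -343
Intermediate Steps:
B = 7 (B = -7*(-1) = 7)
M = -7 (M = 2*(-7) + 7 = -14 + 7 = -7)
M**3 = (-7)**3 = -343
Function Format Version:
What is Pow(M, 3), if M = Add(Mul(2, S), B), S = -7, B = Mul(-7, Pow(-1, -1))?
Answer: -343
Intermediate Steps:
B = 7 (B = Mul(-7, -1) = 7)
M = -7 (M = Add(Mul(2, -7), 7) = Add(-14, 7) = -7)
Pow(M, 3) = Pow(-7, 3) = -343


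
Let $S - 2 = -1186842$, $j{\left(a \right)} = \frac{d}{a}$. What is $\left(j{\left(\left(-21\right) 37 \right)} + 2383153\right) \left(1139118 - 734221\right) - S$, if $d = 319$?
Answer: $\frac{749752568699794}{777} \approx 9.6493 \cdot 10^{11}$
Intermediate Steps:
$j{\left(a \right)} = \frac{319}{a}$
$S = -1186840$ ($S = 2 - 1186842 = -1186840$)
$\left(j{\left(\left(-21\right) 37 \right)} + 2383153\right) \left(1139118 - 734221\right) - S = \left(\frac{319}{\left(-21\right) 37} + 2383153\right) \left(1139118 - 734221\right) - -1186840 = \left(\frac{319}{-777} + 2383153\right) 404897 + 1186840 = \left(319 \left(- \frac{1}{777}\right) + 2383153\right) 404897 + 1186840 = \left(- \frac{319}{777} + 2383153\right) 404897 + 1186840 = \frac{1851709562}{777} \cdot 404897 + 1186840 = \frac{749751646525114}{777} + 1186840 = \frac{749752568699794}{777}$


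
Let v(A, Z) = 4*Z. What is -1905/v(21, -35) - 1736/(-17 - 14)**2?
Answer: 10243/868 ≈ 11.801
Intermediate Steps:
-1905/v(21, -35) - 1736/(-17 - 14)**2 = -1905/(4*(-35)) - 1736/(-17 - 14)**2 = -1905/(-140) - 1736/((-31)**2) = -1905*(-1/140) - 1736/961 = 381/28 - 1736*1/961 = 381/28 - 56/31 = 10243/868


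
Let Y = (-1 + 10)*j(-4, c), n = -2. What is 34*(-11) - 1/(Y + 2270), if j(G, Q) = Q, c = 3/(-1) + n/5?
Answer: -4187683/11197 ≈ -374.00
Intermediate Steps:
c = -17/5 (c = 3/(-1) - 2/5 = 3*(-1) - 2*⅕ = -3 - ⅖ = -17/5 ≈ -3.4000)
Y = -153/5 (Y = (-1 + 10)*(-17/5) = 9*(-17/5) = -153/5 ≈ -30.600)
34*(-11) - 1/(Y + 2270) = 34*(-11) - 1/(-153/5 + 2270) = -374 - 1/11197/5 = -374 - 1*5/11197 = -374 - 5/11197 = -4187683/11197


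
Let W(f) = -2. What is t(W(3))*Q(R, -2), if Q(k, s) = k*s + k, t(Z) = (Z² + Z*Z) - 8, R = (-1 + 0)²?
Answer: 0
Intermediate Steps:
R = 1 (R = (-1)² = 1)
t(Z) = -8 + 2*Z² (t(Z) = (Z² + Z²) - 8 = 2*Z² - 8 = -8 + 2*Z²)
Q(k, s) = k + k*s
t(W(3))*Q(R, -2) = (-8 + 2*(-2)²)*(1*(1 - 2)) = (-8 + 2*4)*(1*(-1)) = (-8 + 8)*(-1) = 0*(-1) = 0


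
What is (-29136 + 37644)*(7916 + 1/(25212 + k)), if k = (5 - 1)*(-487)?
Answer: 391703693775/5816 ≈ 6.7349e+7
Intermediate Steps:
k = -1948 (k = 4*(-487) = -1948)
(-29136 + 37644)*(7916 + 1/(25212 + k)) = (-29136 + 37644)*(7916 + 1/(25212 - 1948)) = 8508*(7916 + 1/23264) = 8508*(184157825/23264) = 391703693775/5816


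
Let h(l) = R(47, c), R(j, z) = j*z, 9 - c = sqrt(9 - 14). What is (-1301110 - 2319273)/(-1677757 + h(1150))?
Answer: 6072591498922/2813449358601 - 170158001*I*sqrt(5)/2813449358601 ≈ 2.1584 - 0.00013524*I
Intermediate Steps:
c = 9 - I*sqrt(5) (c = 9 - sqrt(9 - 14) = 9 - sqrt(-5) = 9 - I*sqrt(5) ≈ 9.0 - 2.2361*I)
h(l) = 423 - 47*I*sqrt(5) (h(l) = 47*(9 - I*sqrt(5)) = 423 - 47*I*sqrt(5))
(-1301110 - 2319273)/(-1677757 + h(1150)) = (-1301110 - 2319273)/(-1677757 + (423 - 47*I*sqrt(5))) = -3620383/(-1677334 - 47*I*sqrt(5))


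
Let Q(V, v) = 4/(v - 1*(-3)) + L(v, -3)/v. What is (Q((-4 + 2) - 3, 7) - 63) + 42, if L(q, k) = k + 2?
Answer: -726/35 ≈ -20.743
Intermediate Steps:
L(q, k) = 2 + k
Q(V, v) = -1/v + 4/(3 + v) (Q(V, v) = 4/(v - 1*(-3)) + (2 - 3)/v = 4/(v + 3) - 1/v = 4/(3 + v) - 1/v = -1/v + 4/(3 + v))
(Q((-4 + 2) - 3, 7) - 63) + 42 = (3*(-1 + 7)/(7*(3 + 7)) - 63) + 42 = (3*(1/7)*6/10 - 63) + 42 = (3*(1/7)*(1/10)*6 - 63) + 42 = (9/35 - 63) + 42 = -2196/35 + 42 = -726/35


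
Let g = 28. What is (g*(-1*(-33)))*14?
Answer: 12936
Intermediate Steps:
(g*(-1*(-33)))*14 = (28*(-1*(-33)))*14 = (28*33)*14 = 924*14 = 12936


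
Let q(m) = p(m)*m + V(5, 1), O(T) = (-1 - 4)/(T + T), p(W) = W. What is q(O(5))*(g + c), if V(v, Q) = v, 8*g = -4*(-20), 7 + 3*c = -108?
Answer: -595/4 ≈ -148.75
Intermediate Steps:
O(T) = -5/(2*T) (O(T) = -5*1/(2*T) = -5/(2*T))
c = -115/3 (c = -7/3 + (⅓)*(-108) = -7/3 - 36 = -115/3 ≈ -38.333)
g = 10 (g = (-4*(-20))/8 = (⅛)*80 = 10)
q(m) = 5 + m² (q(m) = m*m + 5 = m² + 5 = 5 + m²)
q(O(5))*(g + c) = (5 + (-5/2/5)²)*(10 - 115/3) = (5 + (-5/2*⅕)²)*(-85/3) = (5 + (-½)²)*(-85/3) = (5 + ¼)*(-85/3) = (21/4)*(-85/3) = -595/4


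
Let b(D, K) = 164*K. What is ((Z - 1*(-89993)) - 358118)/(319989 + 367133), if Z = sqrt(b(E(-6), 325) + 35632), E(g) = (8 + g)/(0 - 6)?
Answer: -268125/687122 + sqrt(22233)/343561 ≈ -0.38978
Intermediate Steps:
E(g) = -4/3 - g/6 (E(g) = (8 + g)/(-6) = (8 + g)*(-1/6) = -4/3 - g/6)
Z = 2*sqrt(22233) (Z = sqrt(164*325 + 35632) = sqrt(53300 + 35632) = sqrt(88932) = 2*sqrt(22233) ≈ 298.21)
((Z - 1*(-89993)) - 358118)/(319989 + 367133) = ((2*sqrt(22233) - 1*(-89993)) - 358118)/(319989 + 367133) = ((2*sqrt(22233) + 89993) - 358118)/687122 = ((89993 + 2*sqrt(22233)) - 358118)*(1/687122) = (-268125 + 2*sqrt(22233))*(1/687122) = -268125/687122 + sqrt(22233)/343561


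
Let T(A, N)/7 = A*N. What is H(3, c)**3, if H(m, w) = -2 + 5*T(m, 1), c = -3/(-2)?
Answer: 1092727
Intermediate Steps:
c = 3/2 (c = -3*(-1/2) = 3/2 ≈ 1.5000)
T(A, N) = 7*A*N (T(A, N) = 7*(A*N) = 7*A*N)
H(m, w) = -2 + 35*m (H(m, w) = -2 + 5*(7*m*1) = -2 + 5*(7*m) = -2 + 35*m)
H(3, c)**3 = (-2 + 35*3)**3 = (-2 + 105)**3 = 103**3 = 1092727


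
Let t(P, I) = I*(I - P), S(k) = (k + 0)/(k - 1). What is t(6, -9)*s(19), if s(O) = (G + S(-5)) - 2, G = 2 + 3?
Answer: 1035/2 ≈ 517.50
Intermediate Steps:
G = 5
S(k) = k/(-1 + k)
s(O) = 23/6 (s(O) = (5 - 5/(-1 - 5)) - 2 = (5 - 5/(-6)) - 2 = (5 - 5*(-⅙)) - 2 = (5 + ⅚) - 2 = 35/6 - 2 = 23/6)
t(6, -9)*s(19) = -9*(-9 - 1*6)*(23/6) = -9*(-9 - 6)*(23/6) = -9*(-15)*(23/6) = 135*(23/6) = 1035/2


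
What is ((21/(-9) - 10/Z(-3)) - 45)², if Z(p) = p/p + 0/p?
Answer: 29584/9 ≈ 3287.1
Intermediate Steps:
Z(p) = 1 (Z(p) = 1 + 0 = 1)
((21/(-9) - 10/Z(-3)) - 45)² = ((21/(-9) - 10/1) - 45)² = ((21*(-⅑) - 10*1) - 45)² = ((-7/3 - 10) - 45)² = (-37/3 - 45)² = (-172/3)² = 29584/9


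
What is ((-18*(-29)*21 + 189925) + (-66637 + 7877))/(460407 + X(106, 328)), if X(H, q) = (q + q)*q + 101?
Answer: 142127/675676 ≈ 0.21035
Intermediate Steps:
X(H, q) = 101 + 2*q² (X(H, q) = (2*q)*q + 101 = 2*q² + 101 = 101 + 2*q²)
((-18*(-29)*21 + 189925) + (-66637 + 7877))/(460407 + X(106, 328)) = ((-18*(-29)*21 + 189925) + (-66637 + 7877))/(460407 + (101 + 2*328²)) = ((522*21 + 189925) - 58760)/(460407 + (101 + 2*107584)) = ((10962 + 189925) - 58760)/(460407 + (101 + 215168)) = (200887 - 58760)/(460407 + 215269) = 142127/675676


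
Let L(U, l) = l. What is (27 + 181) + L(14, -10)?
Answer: 198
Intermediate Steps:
(27 + 181) + L(14, -10) = (27 + 181) - 10 = 208 - 10 = 198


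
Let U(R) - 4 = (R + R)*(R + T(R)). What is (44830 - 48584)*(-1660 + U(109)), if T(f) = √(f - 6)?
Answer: -82985924 - 818372*√103 ≈ -9.1292e+7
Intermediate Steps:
T(f) = √(-6 + f)
U(R) = 4 + 2*R*(R + √(-6 + R)) (U(R) = 4 + (R + R)*(R + √(-6 + R)) = 4 + (2*R)*(R + √(-6 + R)) = 4 + 2*R*(R + √(-6 + R)))
(44830 - 48584)*(-1660 + U(109)) = (44830 - 48584)*(-1660 + (4 + 2*109² + 2*109*√(-6 + 109))) = -3754*(-1660 + (4 + 2*11881 + 2*109*√103)) = -3754*(-1660 + (4 + 23762 + 218*√103)) = -3754*(-1660 + (23766 + 218*√103)) = -3754*(22106 + 218*√103) = -82985924 - 818372*√103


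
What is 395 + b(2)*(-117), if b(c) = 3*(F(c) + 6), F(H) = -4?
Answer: -307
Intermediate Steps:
b(c) = 6 (b(c) = 3*(-4 + 6) = 3*2 = 6)
395 + b(2)*(-117) = 395 + 6*(-117) = 395 - 702 = -307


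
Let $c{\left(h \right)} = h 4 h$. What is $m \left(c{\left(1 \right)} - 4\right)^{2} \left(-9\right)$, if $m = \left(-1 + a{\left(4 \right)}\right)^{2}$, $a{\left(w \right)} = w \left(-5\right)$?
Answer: $0$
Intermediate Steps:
$a{\left(w \right)} = - 5 w$
$m = 441$ ($m = \left(-1 - 20\right)^{2} = \left(-21\right)^{2} = 441$)
$c{\left(h \right)} = 4 h^{2}$ ($c{\left(h \right)} = 4 h h = 4 h^{2}$)
$m \left(c{\left(1 \right)} - 4\right)^{2} \left(-9\right) = 441 \left(4 \cdot 1^{2} - 4\right)^{2} \left(-9\right) = 441 \left(4 \cdot 1 - 4\right)^{2} \left(-9\right) = 441 \left(4 - 4\right)^{2} \left(-9\right) = 441 \cdot 0^{2} \left(-9\right) = 441 \cdot 0 \left(-9\right) = 0 \left(-9\right) = 0$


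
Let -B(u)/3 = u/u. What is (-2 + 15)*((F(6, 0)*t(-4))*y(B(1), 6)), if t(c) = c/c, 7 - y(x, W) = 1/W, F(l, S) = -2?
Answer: -533/3 ≈ -177.67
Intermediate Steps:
B(u) = -3 (B(u) = -3*u/u = -3*1 = -3)
y(x, W) = 7 - 1/W
t(c) = 1
(-2 + 15)*((F(6, 0)*t(-4))*y(B(1), 6)) = (-2 + 15)*((-2*1)*(7 - 1/6)) = 13*(-2*(7 - 1*⅙)) = 13*(-2*(7 - ⅙)) = 13*(-2*41/6) = 13*(-41/3) = -533/3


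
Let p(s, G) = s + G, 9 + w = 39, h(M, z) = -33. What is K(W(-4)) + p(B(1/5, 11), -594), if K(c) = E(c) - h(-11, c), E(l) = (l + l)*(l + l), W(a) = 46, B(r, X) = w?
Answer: 7933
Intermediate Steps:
w = 30 (w = -9 + 39 = 30)
B(r, X) = 30
E(l) = 4*l**2 (E(l) = (2*l)*(2*l) = 4*l**2)
p(s, G) = G + s
K(c) = 33 + 4*c**2 (K(c) = 4*c**2 - 1*(-33) = 4*c**2 + 33 = 33 + 4*c**2)
K(W(-4)) + p(B(1/5, 11), -594) = (33 + 4*46**2) + (-594 + 30) = (33 + 4*2116) - 564 = (33 + 8464) - 564 = 8497 - 564 = 7933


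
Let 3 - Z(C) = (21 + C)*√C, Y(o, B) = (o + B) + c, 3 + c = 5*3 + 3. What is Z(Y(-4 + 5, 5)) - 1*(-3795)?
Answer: 3798 - 42*√21 ≈ 3605.5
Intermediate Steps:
c = 15 (c = -3 + (5*3 + 3) = -3 + (15 + 3) = -3 + 18 = 15)
Y(o, B) = 15 + B + o (Y(o, B) = (o + B) + 15 = (B + o) + 15 = 15 + B + o)
Z(C) = 3 - √C*(21 + C) (Z(C) = 3 - (21 + C)*√C = 3 - √C*(21 + C))
Z(Y(-4 + 5, 5)) - 1*(-3795) = (3 - (15 + 5 + (-4 + 5))^(3/2) - 21*√(15 + 5 + (-4 + 5))) - 1*(-3795) = (3 - (15 + 5 + 1)^(3/2) - 21*√(15 + 5 + 1)) + 3795 = (3 - 21^(3/2) - 21*√21) + 3795 = (3 - 21*√21 - 21*√21) + 3795 = (3 - 42*√21) + 3795 = 3798 - 42*√21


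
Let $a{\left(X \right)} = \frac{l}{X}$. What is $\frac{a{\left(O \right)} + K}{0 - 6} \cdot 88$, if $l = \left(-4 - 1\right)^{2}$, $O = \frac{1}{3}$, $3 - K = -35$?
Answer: $- \frac{4972}{3} \approx -1657.3$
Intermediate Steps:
$K = 38$ ($K = 3 - -35 = 3 + 35 = 38$)
$O = \frac{1}{3} \approx 0.33333$
$l = 25$ ($l = \left(-5\right)^{2} = 25$)
$a{\left(X \right)} = \frac{25}{X}$
$\frac{a{\left(O \right)} + K}{0 - 6} \cdot 88 = \frac{25 \frac{1}{\frac{1}{3}} + 38}{0 - 6} \cdot 88 = \frac{25 \cdot 3 + 38}{-6} \cdot 88 = \left(75 + 38\right) \left(- \frac{1}{6}\right) 88 = 113 \left(- \frac{1}{6}\right) 88 = \left(- \frac{113}{6}\right) 88 = - \frac{4972}{3}$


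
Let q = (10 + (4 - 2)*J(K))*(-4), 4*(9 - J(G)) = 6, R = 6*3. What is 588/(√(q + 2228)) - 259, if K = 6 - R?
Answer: -259 + 21*√133/19 ≈ -246.25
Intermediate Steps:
R = 18
K = -12 (K = 6 - 1*18 = 6 - 18 = -12)
J(G) = 15/2 (J(G) = 9 - ¼*6 = 9 - 3/2 = 15/2)
q = -100 (q = (10 + (4 - 2)*(15/2))*(-4) = (10 + 2*(15/2))*(-4) = (10 + 15)*(-4) = 25*(-4) = -100)
588/(√(q + 2228)) - 259 = 588/(√(-100 + 2228)) - 259 = 588/(√2128) - 259 = 588/((4*√133)) - 259 = 588*(√133/532) - 259 = 21*√133/19 - 259 = -259 + 21*√133/19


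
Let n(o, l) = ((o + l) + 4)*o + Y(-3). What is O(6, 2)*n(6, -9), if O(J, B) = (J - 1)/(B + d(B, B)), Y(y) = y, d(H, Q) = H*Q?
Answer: 5/2 ≈ 2.5000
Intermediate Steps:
O(J, B) = (-1 + J)/(B + B²) (O(J, B) = (J - 1)/(B + B*B) = (-1 + J)/(B + B²))
n(o, l) = -3 + o*(4 + l + o) (n(o, l) = ((o + l) + 4)*o - 3 = ((l + o) + 4)*o - 3 = (4 + l + o)*o - 3 = o*(4 + l + o) - 3 = -3 + o*(4 + l + o))
O(6, 2)*n(6, -9) = ((-1 + 6)/(2*(1 + 2)))*(-3 + 6² + 4*6 - 9*6) = ((½)*5/3)*(-3 + 36 + 24 - 54) = ((½)*(⅓)*5)*3 = (⅚)*3 = 5/2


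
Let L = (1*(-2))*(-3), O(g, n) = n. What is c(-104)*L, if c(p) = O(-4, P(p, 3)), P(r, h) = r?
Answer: -624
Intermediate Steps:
c(p) = p
L = 6 (L = -2*(-3) = 6)
c(-104)*L = -104*6 = -624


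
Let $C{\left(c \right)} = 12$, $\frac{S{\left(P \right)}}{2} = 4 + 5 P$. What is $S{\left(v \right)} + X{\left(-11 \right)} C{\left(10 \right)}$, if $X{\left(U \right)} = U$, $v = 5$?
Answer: $-74$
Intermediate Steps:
$S{\left(P \right)} = 8 + 10 P$ ($S{\left(P \right)} = 2 \left(4 + 5 P\right) = 8 + 10 P$)
$S{\left(v \right)} + X{\left(-11 \right)} C{\left(10 \right)} = \left(8 + 10 \cdot 5\right) - 132 = \left(8 + 50\right) - 132 = 58 - 132 = -74$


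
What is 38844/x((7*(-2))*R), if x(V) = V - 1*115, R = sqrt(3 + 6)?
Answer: -38844/157 ≈ -247.41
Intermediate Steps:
R = 3 (R = sqrt(9) = 3)
x(V) = -115 + V (x(V) = V - 115 = -115 + V)
38844/x((7*(-2))*R) = 38844/(-115 + (7*(-2))*3) = 38844/(-115 - 14*3) = 38844/(-115 - 42) = 38844/(-157) = 38844*(-1/157) = -38844/157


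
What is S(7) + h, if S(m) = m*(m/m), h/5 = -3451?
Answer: -17248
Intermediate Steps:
h = -17255 (h = 5*(-3451) = -17255)
S(m) = m (S(m) = m*1 = m)
S(7) + h = 7 - 17255 = -17248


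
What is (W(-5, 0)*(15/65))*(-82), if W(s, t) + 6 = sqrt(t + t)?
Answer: 1476/13 ≈ 113.54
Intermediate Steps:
W(s, t) = -6 + sqrt(2)*sqrt(t) (W(s, t) = -6 + sqrt(t + t) = -6 + sqrt(2*t) = -6 + sqrt(2)*sqrt(t))
(W(-5, 0)*(15/65))*(-82) = ((-6 + sqrt(2)*sqrt(0))*(15/65))*(-82) = ((-6 + sqrt(2)*0)*(15*(1/65)))*(-82) = ((-6 + 0)*(3/13))*(-82) = -6*3/13*(-82) = -18/13*(-82) = 1476/13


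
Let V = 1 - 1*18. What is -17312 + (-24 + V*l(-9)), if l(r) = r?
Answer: -17183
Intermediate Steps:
V = -17 (V = 1 - 18 = -17)
-17312 + (-24 + V*l(-9)) = -17312 + (-24 - 17*(-9)) = -17312 + (-24 + 153) = -17312 + 129 = -17183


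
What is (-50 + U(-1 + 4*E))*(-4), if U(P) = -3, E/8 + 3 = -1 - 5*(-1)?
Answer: 212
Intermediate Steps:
E = 8 (E = -24 + 8*(-1 - 5*(-1)) = -24 + 8*(-1 + 5) = -24 + 8*4 = -24 + 32 = 8)
(-50 + U(-1 + 4*E))*(-4) = (-50 - 3)*(-4) = -53*(-4) = 212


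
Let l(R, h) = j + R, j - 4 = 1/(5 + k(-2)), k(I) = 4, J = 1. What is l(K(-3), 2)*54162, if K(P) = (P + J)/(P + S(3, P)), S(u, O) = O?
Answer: 240720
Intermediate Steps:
K(P) = (1 + P)/(2*P) (K(P) = (P + 1)/(P + P) = (1 + P)/((2*P)) = (1 + P)*(1/(2*P)) = (1 + P)/(2*P))
j = 37/9 (j = 4 + 1/(5 + 4) = 4 + 1/9 = 37/9 ≈ 4.1111)
l(R, h) = 37/9 + R
l(K(-3), 2)*54162 = (37/9 + (1/2)*(1 - 3)/(-3))*54162 = (37/9 + (1/2)*(-1/3)*(-2))*54162 = (37/9 + 1/3)*54162 = (40/9)*54162 = 240720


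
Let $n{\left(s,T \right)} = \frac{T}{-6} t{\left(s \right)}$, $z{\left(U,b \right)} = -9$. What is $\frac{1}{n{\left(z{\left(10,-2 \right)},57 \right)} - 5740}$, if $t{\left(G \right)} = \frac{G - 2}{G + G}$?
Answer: $- \frac{36}{206849} \approx -0.00017404$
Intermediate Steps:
$t{\left(G \right)} = \frac{-2 + G}{2 G}$
$n{\left(s,T \right)} = - \frac{T \left(-2 + s\right)}{12 s}$ ($n{\left(s,T \right)} = \frac{T}{-6} \frac{-2 + s}{2 s} = T \left(- \frac{1}{6}\right) \frac{-2 + s}{2 s} = - \frac{T}{6} \frac{-2 + s}{2 s} = - \frac{T \left(-2 + s\right)}{12 s}$)
$\frac{1}{n{\left(z{\left(10,-2 \right)},57 \right)} - 5740} = \frac{1}{\frac{1}{12} \cdot 57 \frac{1}{-9} \left(2 - -9\right) - 5740} = \frac{1}{\frac{1}{12} \cdot 57 \left(- \frac{1}{9}\right) \left(2 + 9\right) - 5740} = \frac{1}{\frac{1}{12} \cdot 57 \left(- \frac{1}{9}\right) 11 - 5740} = \frac{1}{- \frac{209}{36} - 5740} = \frac{1}{- \frac{206849}{36}} = - \frac{36}{206849}$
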